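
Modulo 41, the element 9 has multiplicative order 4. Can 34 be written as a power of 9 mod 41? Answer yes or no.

no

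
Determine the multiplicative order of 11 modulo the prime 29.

28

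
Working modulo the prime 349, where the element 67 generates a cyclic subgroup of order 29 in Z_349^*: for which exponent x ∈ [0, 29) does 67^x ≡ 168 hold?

Successive powers of 67 modulo 349:
  67^0=1  67^1=67  67^2=301  67^3=274  67^4=210  67^5=110
  67^6=41  67^7=304  67^8=126  67^9=66  67^10=234  67^11=322
  67^12=285  67^13=249  67^14=280  67^15=263  67^16=171  67^17=289
  67^18=168
So 67^18 ≡ 168 (mod 349), giving x = 18.

18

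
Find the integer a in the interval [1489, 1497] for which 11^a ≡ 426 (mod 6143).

Compute 11^1489 mod 6143 = 3999, then multiply by 11 repeatedly:
  11^1489=3999  11^1490=988  11^1491=4725  11^1492=2831  11^1493=426
Found 426 at exponent 1493.

1493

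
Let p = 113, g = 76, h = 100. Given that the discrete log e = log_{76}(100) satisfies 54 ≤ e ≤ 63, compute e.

58

Compute 76^54 mod 113 = 26, then multiply by 76 repeatedly:
  76^54=26  76^55=55  76^56=112  76^57=37  76^58=100
Found 100 at exponent 58.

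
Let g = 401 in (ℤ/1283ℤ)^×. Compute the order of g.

641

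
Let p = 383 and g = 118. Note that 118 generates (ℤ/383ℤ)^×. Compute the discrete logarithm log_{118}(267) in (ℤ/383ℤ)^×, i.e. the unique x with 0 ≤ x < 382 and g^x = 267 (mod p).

Baby-step giant-step with m = ceil(sqrt(382)) = 20.
Baby table (118^j mod 383 for j=0..19):
  0:1  1:118  2:136  3:345  4:112  5:194  6:295  7:340
  8:288  9:280  10:102  11:163  12:84  13:337  14:317  15:255
  16:216  17:210  18:268  19:218
Giant step factor: 118^(-20) ≡ 152 (mod 383).
Scan 267·152^i mod 383 for i = 0, 1, …:
  i=0: 267   i=1: 369   i=2: 170   i=3: 179
  i=4: 15   i=5: 365   i=6: 328   i=7: 66
  i=8: 74   i=9: 141     …   i=16: 349
  i=17: 194
Match at i=17, j=5: x = 17·20 + 5 = 345.

345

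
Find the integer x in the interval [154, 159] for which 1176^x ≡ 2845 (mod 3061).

159

Compute 1176^154 mod 3061 = 2949, then multiply by 1176 repeatedly:
  1176^154=2949  1176^155=2972  1176^156=2471  1176^157=1007  1176^158=2686
  1176^159=2845
Found 2845 at exponent 159.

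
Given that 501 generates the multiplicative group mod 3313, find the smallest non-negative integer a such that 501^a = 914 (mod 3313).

2978

Baby-step giant-step with m = ceil(sqrt(3312)) = 58.
Baby table (501^j mod 3313 for j=0..57):
  0:1  1:501  2:2526  3:3273  4:3151  5:1663  6:1600  7:3167
  8:3053  9:2260  10:2527  11:461  12:2364  13:1623  14:1438  15:1517
  16:1340  17:2114  18:2267  19:2721  20:1578  21:2084  22:489  23:3140
  24:2778  25:318  26:294  27:1522  28:532  29:1492  30:2067  31:1911
  32:3267  33:145  34:3072  35:1840  36:826  37:3014  38:2599  39:90
  40:2021  41:2056  42:3026  43:1985  44:585  45:1541  46:112  47:3104
  48:1307  49:2146  50:1734  51:728  52:298  53:213  54:697  55:1332
  56:1419  57:1937
Giant step factor: 501^(-58) ≡ 1961 (mod 3313).
Scan 914·1961^i mod 3313 for i = 0, 1, …:
  i=0: 914   i=1: 21   i=2: 1425   i=3: 1566
  i=4: 3088   i=5: 2717   i=6: 733   i=7: 2884
  i=8: 233   i=9: 3032     …   i=50: 1474
  i=51: 1578
Match at i=51, j=20: a = 51·58 + 20 = 2978.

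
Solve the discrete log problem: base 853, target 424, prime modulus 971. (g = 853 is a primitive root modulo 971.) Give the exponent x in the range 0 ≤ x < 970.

505

Baby-step giant-step with m = ceil(sqrt(970)) = 32.
Baby table (853^j mod 971 for j=0..31):
  0:1  1:853  2:330  3:871  4:148  5:14  6:290  7:736
  8:542  9:130  10:196  11:176  12:594  13:791  14:849  15:802
  16:522  17:548  18:393  19:234  20:547  21:511  22:875  23:647
  24:363  25:861  26:357  27:598  28:319  29:227  30:402  31:143
Giant step factor: 853^(-32) ≡ 844 (mod 971).
Scan 424·844^i mod 971 for i = 0, 1, …:
  i=0: 424   i=1: 528   i=2: 914   i=3: 442
  i=4: 184   i=5: 907   i=6: 360   i=7: 888
  i=8: 831   i=9: 302     …   i=14: 559
  i=15: 861
Match at i=15, j=25: x = 15·32 + 25 = 505.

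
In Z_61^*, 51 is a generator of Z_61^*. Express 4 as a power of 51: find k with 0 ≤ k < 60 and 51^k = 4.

34

Baby-step giant-step with m = ceil(sqrt(60)) = 8.
Baby table (51^j mod 61 for j=0..7):
  0:1  1:51  2:39  3:37  4:57  5:40  6:27  7:35
Giant step factor: 51^(-8) ≡ 42 (mod 61).
Scan 4·42^i mod 61 for i = 0, 1, …:
  i=0: 4   i=1: 46   i=2: 41   i=3: 14
  i=4: 39
Match at i=4, j=2: k = 4·8 + 2 = 34.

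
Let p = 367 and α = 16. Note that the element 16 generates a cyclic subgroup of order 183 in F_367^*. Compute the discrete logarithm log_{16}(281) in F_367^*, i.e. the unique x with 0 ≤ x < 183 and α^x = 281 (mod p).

90

Baby-step giant-step with m = ceil(sqrt(183)) = 14.
Baby table (16^j mod 367 for j=0..13):
  0:1  1:16  2:256  3:59  4:210  5:57  6:178  7:279
  8:60  9:226  10:313  11:237  12:122  13:117
Giant step factor: 16^(-14) ≡ 248 (mod 367).
Scan 281·248^i mod 367 for i = 0, 1, …:
  i=0: 281   i=1: 325   i=2: 227   i=3: 145
  i=4: 361   i=5: 347   i=6: 178
Match at i=6, j=6: x = 6·14 + 6 = 90.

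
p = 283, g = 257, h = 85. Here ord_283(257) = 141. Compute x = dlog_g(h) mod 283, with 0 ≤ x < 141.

11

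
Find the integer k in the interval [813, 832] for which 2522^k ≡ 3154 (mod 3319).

832

Compute 2522^813 mod 3319 = 363, then multiply by 2522 repeatedly:
  2522^813=363  2522^814=2761  2522^815=3299  2522^816=2664  2522^817=952
  2522^818=1307  2522^819=487  2522^820=184  2522^821=2707  2522^822=3190
  2522^823=3243  2522^824=830  2522^825=2290  2522^826=320  2522^827=523
  2522^828=1363  2522^829=2321  2522^830=2165  2522^831=375  2522^832=3154
Found 3154 at exponent 832.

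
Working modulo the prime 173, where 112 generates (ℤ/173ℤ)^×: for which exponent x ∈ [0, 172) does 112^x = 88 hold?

2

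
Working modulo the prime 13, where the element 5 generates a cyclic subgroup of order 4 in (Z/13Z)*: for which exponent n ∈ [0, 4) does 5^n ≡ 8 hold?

3

Successive powers of 5 modulo 13:
  5^0=1  5^1=5  5^2=12  5^3=8
So 5^3 ≡ 8 (mod 13), giving n = 3.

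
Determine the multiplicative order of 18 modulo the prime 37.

36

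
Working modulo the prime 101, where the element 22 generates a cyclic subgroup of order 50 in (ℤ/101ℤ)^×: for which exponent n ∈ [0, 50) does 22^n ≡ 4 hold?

Baby-step giant-step with m = ceil(sqrt(50)) = 8.
Baby table (22^j mod 101 for j=0..7):
  0:1  1:22  2:80  3:43  4:37  5:6  6:31  7:76
Giant step factor: 22^(-8) ≡ 92 (mod 101).
Scan 4·92^i mod 101 for i = 0, 1, …:
  i=0: 4   i=1: 65   i=2: 21   i=3: 13
  i=4: 85   i=5: 43
Match at i=5, j=3: n = 5·8 + 3 = 43.

43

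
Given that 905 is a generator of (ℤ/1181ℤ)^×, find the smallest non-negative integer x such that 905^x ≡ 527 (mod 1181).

261

Baby-step giant-step with m = ceil(sqrt(1180)) = 35.
Baby table (905^j mod 1181 for j=0..34):
  0:1  1:905  2:592  3:767  4:888  5:560  6:151  7:840
  8:817  9:79  10:635  11:709  12:362  13:473  14:543  15:119
  16:224  17:769  18:336  19:563  20:504  21:254  22:756  23:381
  24:1134  25:1162  26:520  27:562  28:780  29:843  30:1170  31:674
  32:574  33:1011  34:861
Giant step factor: 905^(-35) ≡ 1093 (mod 1181).
Scan 527·1093^i mod 1181 for i = 0, 1, …:
  i=0: 527   i=1: 864   i=2: 733   i=3: 451
  i=4: 466   i=5: 327   i=6: 749   i=7: 224
Match at i=7, j=16: x = 7·35 + 16 = 261.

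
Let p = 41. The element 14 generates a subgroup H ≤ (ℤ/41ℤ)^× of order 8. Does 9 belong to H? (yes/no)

⟨14⟩ has order 8; its elements mod 41 are {1, 3, 9, 14, 27, 32, 38, 40}.
9 is in this set.

yes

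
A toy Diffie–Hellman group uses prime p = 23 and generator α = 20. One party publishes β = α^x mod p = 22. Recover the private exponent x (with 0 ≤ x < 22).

Successive powers of 20 modulo 23:
  20^0=1  20^1=20  20^2=9  20^3=19  20^4=12  20^5=10
  20^6=16  20^7=21  20^8=6  20^9=5  20^10=8  20^11=22
So 20^11 ≡ 22 (mod 23), giving x = 11.

11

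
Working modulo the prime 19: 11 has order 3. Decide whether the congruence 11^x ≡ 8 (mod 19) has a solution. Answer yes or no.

no

8 ∈ ⟨11⟩ iff 8^3 ≡ 1 (mod 19), since |⟨11⟩| = 3.
8^3 mod 19 = 18.
Since 18 ≠ 1, 8 does not lie in the subgroup.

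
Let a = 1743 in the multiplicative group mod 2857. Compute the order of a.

2856

The order of 1743 must divide p − 1 = 2856 = 2^3 · 3 · 7 · 17.
Divisors: 1, 2, 3, 4, 6, 7, 8, 12, 14, 17, 21, 24, 28, 34, 42, 51, 56, 68, 84, 102, 119, 136, 168, 204, 238, 357, 408, 476, 714, 952, 1428, 2856.
Check each in increasing order: 1743^1 ≡ 1743;  1743^2 ≡ 1058;  1743^3 ≡ 1329;  1743^4 ≡ 2277;  1743^6 ≡ 615;  1743^7 ≡ 570;  1743^8 ≡ 2131;  1743^12 ≡ 1101;  1743^14 ≡ 2059;  1743^17 ≡ 2262;  1743^21 ≡ 2260;  1743^24 ≡ 833;  1743^28 ≡ 2550;  1743^34 ≡ 2614;  1743^42 ≡ 2141;  1743^51 ≡ 1735;  1743^56 ≡ 2825;  1743^68 ≡ 1909;  1743^84 ≡ 1253;  1743^102 ≡ 1804;  1743^119 ≡ 852;  1743^136 ≡ 1606;  1743^168 ≡ 1516;  1743^204 ≡ 293;  1743^238 ≡ 226;  1743^357 ≡ 1133;  1743^408 ≡ 139;  1743^476 ≡ 2507;  1743^714 ≡ 896;  1743^952 ≡ 2506;  1743^1428 ≡ 2856;  1743^2856 ≡ 1.
Smallest exponent giving 1 is 2856.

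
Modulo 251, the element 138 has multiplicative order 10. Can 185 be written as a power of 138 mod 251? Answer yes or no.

⟨138⟩ has order 10; its elements mod 251 are {1, 20, 32, 102, 113, 138, 149, 219, 231, 250}.
185 is not in this set.

no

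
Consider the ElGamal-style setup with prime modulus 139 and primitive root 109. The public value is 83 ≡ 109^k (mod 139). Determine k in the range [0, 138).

112

Baby-step giant-step with m = ceil(sqrt(138)) = 12.
Baby table (109^j mod 139 for j=0..11):
  0:1  1:109  2:66  3:105  4:47  5:119  6:44  7:70
  8:124  9:33  10:122  11:93
Giant step factor: 109^(-12) ≡ 125 (mod 139).
Scan 83·125^i mod 139 for i = 0, 1, …:
  i=0: 83   i=1: 89   i=2: 5   i=3: 69
  i=4: 7   i=5: 41   i=6: 121   i=7: 113
  i=8: 86   i=9: 47
Match at i=9, j=4: k = 9·12 + 4 = 112.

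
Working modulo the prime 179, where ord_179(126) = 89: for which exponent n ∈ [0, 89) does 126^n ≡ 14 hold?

Baby-step giant-step with m = ceil(sqrt(89)) = 10.
Baby table (126^j mod 179 for j=0..9):
  0:1  1:126  2:124  3:51  4:161  5:59  6:95  7:156
  8:145  9:12
Giant step factor: 126^(-10) ≡ 47 (mod 179).
Scan 14·47^i mod 179 for i = 0, 1, …:
  i=0: 14   i=1: 121   i=2: 138   i=3: 42
  i=4: 5   i=5: 56   i=6: 126
Match at i=6, j=1: n = 6·10 + 1 = 61.

61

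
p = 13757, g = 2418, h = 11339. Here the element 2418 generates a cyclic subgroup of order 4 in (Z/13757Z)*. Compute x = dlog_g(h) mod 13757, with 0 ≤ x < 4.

3

Successive powers of 2418 modulo 13757:
  2418^0=1  2418^1=2418  2418^2=13756  2418^3=11339
So 2418^3 ≡ 11339 (mod 13757), giving x = 3.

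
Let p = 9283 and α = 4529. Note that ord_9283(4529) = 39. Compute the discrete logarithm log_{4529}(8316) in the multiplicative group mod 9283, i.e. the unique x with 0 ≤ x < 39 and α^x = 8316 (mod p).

36

Successive powers of 4529 modulo 9283:
  4529^0=1  4529^1=4529  4529^2=5694  4529^3=9235  4529^4=5400  4529^5=5178
  4529^6=2304  4529^7=724  4529^8=2097  4529^9=804  4529^10=2380  4529^11=1457
  4529^12=7823  4529^13=6439  4529^14=4328  4529^15=5099  4529^16=6550  4529^17=5765
  4529^18=5889  4529^19=1222  4529^20=1770  4529^21=5101  4529^22=6325  4529^23=7870
  4529^24=5793  4529^25=2739  4529^26=2843  4529^27=426  4529^28=7773  4529^29=2781
  4529^30=7401  4529^31=7499  4529^32=5757  4529^33=6789  4529^34=2085  4529^35=2154
  4529^36=8316
So 4529^36 ≡ 8316 (mod 9283), giving x = 36.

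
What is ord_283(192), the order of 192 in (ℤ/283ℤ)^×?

The order of 192 must divide p − 1 = 282 = 2 · 3 · 47.
Divisors: 1, 2, 3, 6, 47, 94, 141, 282.
Check each in increasing order: 192^1 ≡ 192;  192^2 ≡ 74;  192^3 ≡ 58;  192^6 ≡ 251;  192^47 ≡ 239;  192^94 ≡ 238;  192^141 ≡ 282;  192^282 ≡ 1.
Smallest exponent giving 1 is 282.

282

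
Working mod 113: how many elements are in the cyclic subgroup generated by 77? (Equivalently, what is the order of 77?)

The order of 77 must divide p − 1 = 112 = 2^4 · 7.
Divisors: 1, 2, 4, 7, 8, 14, 16, 28, 56, 112.
Check each in increasing order: 77^1 ≡ 77;  77^2 ≡ 53;  77^4 ≡ 97;  77^7 ≡ 18;  77^8 ≡ 30;  77^14 ≡ 98;  77^16 ≡ 109;  77^28 ≡ 112;  77^56 ≡ 1.
Smallest exponent giving 1 is 56.

56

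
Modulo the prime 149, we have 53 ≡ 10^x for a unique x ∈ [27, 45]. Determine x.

34

Compute 10^27 mod 149 = 57, then multiply by 10 repeatedly:
  10^27=57  10^28=123  10^29=38  10^30=82  10^31=75
  10^32=5  10^33=50  10^34=53
Found 53 at exponent 34.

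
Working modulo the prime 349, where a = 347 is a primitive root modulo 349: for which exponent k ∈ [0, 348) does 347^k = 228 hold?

216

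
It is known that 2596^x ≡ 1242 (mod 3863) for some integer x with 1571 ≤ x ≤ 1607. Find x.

1596

Compute 2596^1571 mod 3863 = 2479, then multiply by 2596 repeatedly:
  2596^1571=2479  2596^1572=3589  2596^1573=3351  2596^1574=3583  2596^1575=3227
  2596^1576=2308  2596^1577=55  2596^1578=3712  2596^1579=2030  2596^1580=748
  2596^1581=2582  2596^1582=567  2596^1583=129  2596^1584=2666  2596^1585=2303
  2596^1586=2527  2596^1587=718  2596^1588=1962  2596^1589=1918  2596^1590=3584
  2596^1591=1960  2596^1592=589  2596^1593=3159  2596^1594=3478  2596^1595=1057
  2596^1596=1242
Found 1242 at exponent 1596.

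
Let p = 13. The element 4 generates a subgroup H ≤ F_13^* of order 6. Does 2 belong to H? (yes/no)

2 ∈ ⟨4⟩ iff 2^6 ≡ 1 (mod 13), since |⟨4⟩| = 6.
2^6 mod 13 = 12.
Since 12 ≠ 1, 2 does not lie in the subgroup.

no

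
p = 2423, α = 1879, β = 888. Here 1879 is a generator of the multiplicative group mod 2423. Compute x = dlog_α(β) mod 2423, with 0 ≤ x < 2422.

Baby-step giant-step with m = ceil(sqrt(2422)) = 50.
Baby table (1879^j mod 2423 for j=0..49):
  0:1  1:1879  2:330  3:2205  4:2288  5:750  6:1487  7:354
  8:1264  9:516  10:364  11:670  12:1393  13:607  14:1743  15:1624
  16:939  17:437  18:2149  19:1253  20:1654  21:1580  22:645  23:455
  24:2049  25:2347  26:153  27:1573  28:2030  29:568  30:1152  31:869
  32:2172  33:856  34:1975  35:1412  36:2386  37:744  38:2328  39:797
  40:149  41:1326  42:710  43:1440  44:1692  45:292  46:1070  47:1863
  48:1765  49:1771
Giant step factor: 1879^(-50) ≡ 581 (mod 2423).
Scan 888·581^i mod 2423 for i = 0, 1, …:
  i=0: 888   i=1: 2252   i=2: 2415   i=3: 198
  i=4: 1157   i=5: 1046   i=6: 1976   i=7: 1977
  i=8: 135   i=9: 899     …   i=31: 791
  i=32: 1624
Match at i=32, j=15: x = 32·50 + 15 = 1615.

1615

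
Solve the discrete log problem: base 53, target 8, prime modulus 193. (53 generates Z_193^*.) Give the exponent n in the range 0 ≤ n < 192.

Baby-step giant-step with m = ceil(sqrt(192)) = 14.
Baby table (53^j mod 193 for j=0..13):
  0:1  1:53  2:107  3:74  4:62  5:5  6:72  7:149
  8:177  9:117  10:25  11:167  12:166  13:113
Giant step factor: 53^(-14) ≡ 161 (mod 193).
Scan 8·161^i mod 193 for i = 0, 1, …:
  i=0: 8   i=1: 130   i=2: 86   i=3: 143
  i=4: 56   i=5: 138   i=6: 23   i=7: 36
  i=8: 6   i=9: 1
Match at i=9, j=0: n = 9·14 + 0 = 126.

126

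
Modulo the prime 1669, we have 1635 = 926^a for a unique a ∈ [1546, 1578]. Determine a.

Compute 926^1546 mod 1669 = 1044, then multiply by 926 repeatedly:
  926^1546=1044  926^1547=393  926^1548=76  926^1549=278  926^1550=402
  926^1551=65  926^1552=106  926^1553=1354  926^1554=385  926^1555=1013
  926^1556=60  926^1557=483  926^1558=1635
Found 1635 at exponent 1558.

1558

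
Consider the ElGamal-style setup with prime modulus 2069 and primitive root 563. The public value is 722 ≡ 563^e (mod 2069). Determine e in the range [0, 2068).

427

Baby-step giant-step with m = ceil(sqrt(2068)) = 46.
Baby table (563^j mod 2069 for j=0..45):
  0:1  1:563  2:412  3:228  4:86  5:831  6:259  7:987
  8:1189  9:1120  10:1584  11:53  12:873  13:1146  14:1739  15:420
  16:594  17:1313  18:586  19:947  20:1428  21:1192  22:740  23:751
  24:737  25:1131  26:1570  27:447  28:1312  29:23  30:535  31:1200
  32:1106  33:1978  34:492  35:1819  36:2011  37:450  38:932  39:1259
  40:1219  41:1458  42:1530  43:686  44:1384  45:1248
Giant step factor: 563^(-46) ≡ 1527 (mod 2069).
Scan 722·1527^i mod 2069 for i = 0, 1, …:
  i=0: 722   i=1: 1786   i=2: 280   i=3: 1346
  i=4: 825   i=5: 1823   i=6: 916   i=7: 88
  i=8: 1960   i=9: 1146
Match at i=9, j=13: e = 9·46 + 13 = 427.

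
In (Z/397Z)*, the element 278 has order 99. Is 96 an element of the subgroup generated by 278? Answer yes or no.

no

96 ∈ ⟨278⟩ iff 96^99 ≡ 1 (mod 397), since |⟨278⟩| = 99.
96^99 mod 397 = 334.
Since 334 ≠ 1, 96 does not lie in the subgroup.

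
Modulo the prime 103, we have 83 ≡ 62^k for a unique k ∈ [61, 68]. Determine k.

64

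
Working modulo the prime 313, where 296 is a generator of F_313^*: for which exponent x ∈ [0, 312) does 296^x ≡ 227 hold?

251

Baby-step giant-step with m = ceil(sqrt(312)) = 18.
Baby table (296^j mod 313 for j=0..17):
  0:1  1:296  2:289  3:95  4:263  5:224  6:261  7:258
  8:309  9:68  10:96  11:246  12:200  13:43  14:208  15:220
  16:16  17:41
Giant step factor: 296^(-18) ≡ 216 (mod 313).
Scan 227·216^i mod 313 for i = 0, 1, …:
  i=0: 227   i=1: 204   i=2: 244   i=3: 120
  i=4: 254   i=5: 89   i=6: 131   i=7: 126
  i=8: 298   i=9: 203   i=10: 28   i=11: 101
  i=12: 219   i=13: 41
Match at i=13, j=17: x = 13·18 + 17 = 251.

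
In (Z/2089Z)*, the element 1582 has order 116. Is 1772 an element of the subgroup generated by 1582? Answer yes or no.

no

1772 ∈ ⟨1582⟩ iff 1772^116 ≡ 1 (mod 2089), since |⟨1582⟩| = 116.
1772^116 mod 2089 = 827.
Since 827 ≠ 1, 1772 does not lie in the subgroup.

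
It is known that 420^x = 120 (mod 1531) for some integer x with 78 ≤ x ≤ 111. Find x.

96

Compute 420^78 mod 1531 = 1469, then multiply by 420 repeatedly:
  420^78=1469  420^79=1518  420^80=664  420^81=238  420^82=445
  420^83=118  420^84=568  420^85=1255  420^86=436  420^87=931
  420^88=615  420^89=1092  420^90=871  420^91=1442  420^92=895
  420^93=805  420^94=1280  420^95=219  420^96=120
Found 120 at exponent 96.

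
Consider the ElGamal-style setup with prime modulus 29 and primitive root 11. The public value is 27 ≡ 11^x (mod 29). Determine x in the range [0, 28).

23

Successive powers of 11 modulo 29:
  11^0=1  11^1=11  11^2=5  11^3=26  11^4=25  11^5=14
  11^6=9  11^7=12  11^8=16  11^9=2  11^10=22  11^11=10
  11^12=23  11^13=21  11^14=28  11^15=18  11^16=24  11^17=3
  11^18=4  11^19=15  11^20=20  11^21=17  11^22=13  11^23=27
So 11^23 ≡ 27 (mod 29), giving x = 23.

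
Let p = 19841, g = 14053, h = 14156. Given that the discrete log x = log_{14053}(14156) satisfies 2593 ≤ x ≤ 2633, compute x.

Compute 14053^2593 mod 19841 = 12987, then multiply by 14053 repeatedly:
  14053^2593=12987  14053^2594=8793  14053^2595=18122  14053^2596=9231  14053^2597=2785
  14053^2598=11153  14053^2599=9050  14053^2600=18681  14053^2601=7822  14053^2602=3426
  14053^2603=11312  14053^2604=1444  14053^2605=15030  14053^2606=9145  14053^2607=4528
  14053^2608=1897  14053^2609=12078  14053^2610=12220  14053^2611=3805  14053^2612=170
  14053^2613=8090  14053^2614=19681  14053^2615=13394  14053^2616=14156
Found 14156 at exponent 2616.

2616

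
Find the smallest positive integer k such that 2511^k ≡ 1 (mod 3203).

3202

The order of 2511 must divide p − 1 = 3202 = 2 · 1601.
Divisors: 1, 2, 1601, 3202.
Check each in increasing order: 2511^1 ≡ 2511;  2511^2 ≡ 1617;  2511^1601 ≡ 3202;  2511^3202 ≡ 1.
Smallest exponent giving 1 is 3202.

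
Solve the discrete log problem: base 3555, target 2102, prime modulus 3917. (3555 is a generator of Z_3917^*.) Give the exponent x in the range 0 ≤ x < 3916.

3232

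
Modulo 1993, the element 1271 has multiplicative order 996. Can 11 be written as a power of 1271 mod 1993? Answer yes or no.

no

11 ∈ ⟨1271⟩ iff 11^996 ≡ 1 (mod 1993), since |⟨1271⟩| = 996.
11^996 mod 1993 = 1992.
Since 1992 ≠ 1, 11 does not lie in the subgroup.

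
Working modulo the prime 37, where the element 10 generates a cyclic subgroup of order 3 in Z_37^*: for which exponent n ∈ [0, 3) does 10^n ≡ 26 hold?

2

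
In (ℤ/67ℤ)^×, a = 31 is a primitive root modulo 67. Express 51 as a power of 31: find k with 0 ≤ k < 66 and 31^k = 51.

Successive powers of 31 modulo 67:
  31^0=1  31^1=31  31^2=23  31^3=43  31^4=60  31^5=51
So 31^5 ≡ 51 (mod 67), giving k = 5.

5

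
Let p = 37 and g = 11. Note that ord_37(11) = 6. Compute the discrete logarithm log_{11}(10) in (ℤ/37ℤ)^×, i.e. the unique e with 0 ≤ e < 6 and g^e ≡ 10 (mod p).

2

Successive powers of 11 modulo 37:
  11^0=1  11^1=11  11^2=10
So 11^2 ≡ 10 (mod 37), giving e = 2.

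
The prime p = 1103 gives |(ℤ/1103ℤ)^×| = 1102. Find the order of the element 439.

1102

The order of 439 must divide p − 1 = 1102 = 2 · 19 · 29.
Divisors: 1, 2, 19, 29, 38, 58, 551, 1102.
Check each in increasing order: 439^1 ≡ 439;  439^2 ≡ 799;  439^19 ≡ 1039;  439^29 ≡ 1086;  439^38 ≡ 787;  439^58 ≡ 289;  439^551 ≡ 1102;  439^1102 ≡ 1.
Smallest exponent giving 1 is 1102.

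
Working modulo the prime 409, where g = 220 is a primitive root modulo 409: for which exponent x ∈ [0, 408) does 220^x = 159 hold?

278

Baby-step giant-step with m = ceil(sqrt(408)) = 21.
Baby table (220^j mod 409 for j=0..20):
  0:1  1:220  2:138  3:94  4:230  5:293  6:247  7:352
  8:139  9:314  10:368  11:387  12:68  13:236  14:386  15:257
  16:98  17:292  18:27  19:214  20:45
Giant step factor: 220^(-21) ≡ 112 (mod 409).
Scan 159·112^i mod 409 for i = 0, 1, …:
  i=0: 159   i=1: 221   i=2: 212   i=3: 22
  i=4: 10   i=5: 302   i=6: 286   i=7: 130
  i=8: 245   i=9: 37   i=10: 54   i=11: 322
  i=12: 72   i=13: 293
Match at i=13, j=5: x = 13·21 + 5 = 278.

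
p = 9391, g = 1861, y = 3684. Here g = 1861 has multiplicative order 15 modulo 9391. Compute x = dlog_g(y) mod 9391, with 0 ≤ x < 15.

Successive powers of 1861 modulo 9391:
  1861^0=1  1861^1=1861  1861^2=7433  1861^3=9261  1861^4=2236  1861^5=983
  1861^6=7509  1861^7=441  1861^8=3684
So 1861^8 ≡ 3684 (mod 9391), giving x = 8.

8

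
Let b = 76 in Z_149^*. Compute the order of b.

The order of 76 must divide p − 1 = 148 = 2^2 · 37.
Divisors: 1, 2, 4, 37, 74, 148.
Check each in increasing order: 76^1 ≡ 76;  76^2 ≡ 114;  76^4 ≡ 33;  76^37 ≡ 148;  76^74 ≡ 1.
Smallest exponent giving 1 is 74.

74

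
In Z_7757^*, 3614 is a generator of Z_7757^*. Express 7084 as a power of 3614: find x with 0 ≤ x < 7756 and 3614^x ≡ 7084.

Baby-step giant-step with m = ceil(sqrt(7756)) = 89.
Baby table (3614^j mod 7757 for j=0..88):
  0:1  1:3614  2:5965  3:807  4:7623  5:4415  6:7418  7:460
  8:2442  9:5679  10:6641  11:416  12:6323  13:6957  14:2161  15:6312
  16:5988  17:6359  18:5192  19:7462  20:4336  21:1164  22:2402  23:745
  24:751  25:6921  26:3926  27:1011  28:207  29:3426  30:1392  31:4152
  32:3290  33:6336  34:7397  35:2136  36:1289  37:4246  38:1698  39:785
  40:5685  41:5054  42:5178  43:3408  44:6153  45:5380  46:4278  47:991
  48:5497  49:481  50:766  51:6832  52:317  53:5359  54:5954  55:7595
  56:4064  57:3295  58:1135  59:6194  60:6171  61:619  62:3050  63:3
  64:3085  65:2381  66:2421  67:7355  68:5488  69:6740  70:1380  71:7326
  72:1523  73:4409  74:1248  75:3455  76:5357  77:6483  78:3422  79:2450
  80:3563  81:62  82:6872  83:5251  84:3492  85:7206  86:2235  87:2253
  88:5249
Giant step factor: 3614^(-89) ≡ 6505 (mod 7757).
Scan 7084·6505^i mod 7757 for i = 0, 1, …:
  i=0: 7084   i=1: 4840   i=2: 6294   i=3: 1024
  i=4: 5614   i=5: 6871   i=6: 21   i=7: 4736
  i=8: 4633   i=9: 1720     …   i=67: 3033
  i=68: 3614
Match at i=68, j=1: x = 68·89 + 1 = 6053.

6053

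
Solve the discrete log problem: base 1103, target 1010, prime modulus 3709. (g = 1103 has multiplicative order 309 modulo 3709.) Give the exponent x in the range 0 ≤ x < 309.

Baby-step giant-step with m = ceil(sqrt(309)) = 18.
Baby table (1103^j mod 3709 for j=0..17):
  0:1  1:1103  2:57  3:3527  4:3249  5:753  6:3452  7:2122
  8:187  9:2266  10:3241  11:3056  12:2996  13:3578  14:158  15:3660
  16:1588  17:916
Giant step factor: 1103^(-18) ≡ 769 (mod 3709).
Scan 1010·769^i mod 3709 for i = 0, 1, …:
  i=0: 1010   i=1: 1509   i=2: 3213   i=3: 603
  i=4: 82   i=5: 5   i=6: 136   i=7: 732
  i=8: 2849   i=9: 2571     …   i=14: 1500
  i=15: 1
Match at i=15, j=0: x = 15·18 + 0 = 270.

270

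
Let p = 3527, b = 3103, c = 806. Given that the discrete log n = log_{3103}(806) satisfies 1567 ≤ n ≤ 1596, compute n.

Compute 3103^1567 mod 3527 = 926, then multiply by 3103 repeatedly:
  3103^1567=926  3103^1568=2400  3103^1569=1703  3103^1570=963  3103^1571=820
  3103^1572=1493  3103^1573=1828  3103^1574=868  3103^1575=2303  3103^1576=507
  3103^1577=179  3103^1578=1698  3103^1579=3083  3103^1580=1325  3103^1581=2520
  3103^1582=201  3103^1583=2951  3103^1584=861  3103^1585=1744  3103^1586=1214
  3103^1587=206  3103^1588=831  3103^1589=356  3103^1590=717  3103^1591=2841
  3103^1592=1650  3103^1593=2273  3103^1594=2646  3103^1595=3209  3103^1596=806
Found 806 at exponent 1596.

1596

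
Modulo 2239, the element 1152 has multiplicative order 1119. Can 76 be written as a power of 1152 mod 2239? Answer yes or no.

no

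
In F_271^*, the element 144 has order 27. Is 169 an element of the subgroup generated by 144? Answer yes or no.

169 ∈ ⟨144⟩ iff 169^27 ≡ 1 (mod 271), since |⟨144⟩| = 27.
169^27 mod 271 = 1.
Since 1 = 1, 169 lies in the subgroup.

yes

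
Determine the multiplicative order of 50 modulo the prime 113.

The order of 50 must divide p − 1 = 112 = 2^4 · 7.
Divisors: 1, 2, 4, 7, 8, 14, 16, 28, 56, 112.
Check each in increasing order: 50^1 ≡ 50;  50^2 ≡ 14;  50^4 ≡ 83;  50^7 ≡ 18;  50^8 ≡ 109;  50^14 ≡ 98;  50^16 ≡ 16;  50^28 ≡ 112;  50^56 ≡ 1.
Smallest exponent giving 1 is 56.

56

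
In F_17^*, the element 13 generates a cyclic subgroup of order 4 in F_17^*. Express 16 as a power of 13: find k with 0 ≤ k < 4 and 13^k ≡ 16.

2

Successive powers of 13 modulo 17:
  13^0=1  13^1=13  13^2=16
So 13^2 ≡ 16 (mod 17), giving k = 2.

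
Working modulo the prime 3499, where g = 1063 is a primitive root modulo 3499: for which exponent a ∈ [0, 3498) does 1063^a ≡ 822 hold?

Baby-step giant-step with m = ceil(sqrt(3498)) = 60.
Baby table (1063^j mod 3499 for j=0..59):
  0:1  1:1063  2:3291  3:2832  4:1276  5:2275  6:516  7:2664
  8:1141  9:2229  10:604  11:1735  12:332  13:3016  14:924  15:2492
  16:253  17:3015  18:3360  19:2700  20:920  21:1739  22:1085  23:2184
  24:1755  25:598  26:2355  27:1580  28:20  29:266  30:2838  31:656
  32:1027  33:13  34:3322  35:795  36:1826  37:2592  38:1583  39:3209
  40:3141  41:837  42:985  43:854  44:1561  45:817  46:719  47:1515
  48:905  49:3289  50:706  51:1692  52:110  53:1463  54:1613  55:109
  56:400  57:1821  58:776  59:2623
Giant step factor: 1063^(-60) ≡ 2736 (mod 3499).
Scan 822·2736^i mod 3499 for i = 0, 1, …:
  i=0: 822   i=1: 2634   i=2: 2183   i=3: 3394
  i=4: 3137   i=5: 3284   i=6: 3091   i=7: 3392
  i=8: 1164   i=9: 614   i=10: 384   i=11: 924
Match at i=11, j=14: a = 11·60 + 14 = 674.

674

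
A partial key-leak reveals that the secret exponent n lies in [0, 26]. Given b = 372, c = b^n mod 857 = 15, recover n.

10

Compute 372^0 mod 857 = 1, then multiply by 372 repeatedly:
  372^0=1  372^1=372  372^2=407  372^3=572  372^4=248
  372^5=557  372^6=667  372^7=451  372^8=657  372^9=159
  372^10=15
Found 15 at exponent 10.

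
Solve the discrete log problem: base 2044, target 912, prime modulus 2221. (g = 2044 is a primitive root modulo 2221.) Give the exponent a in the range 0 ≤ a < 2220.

Baby-step giant-step with m = ceil(sqrt(2220)) = 48.
Baby table (2044^j mod 2221 for j=0..47):
  0:1  1:2044  2:235  3:604  4:1921  5:2017  6:572  7:922
  8:1160  9:1233  10:1638  11:1025  12:697  13:1007  14:1662  15:1219
  16:1895  17:2177  18:1125  19:765  20:76  21:2095  22:92  23:1484
  24:1631  25:43  26:1273  27:1221  28:1541  29:426  30:112  31:165
  32:1889  33:1018  34:1936  35:1583  36:1876  37:1098  38:1102  39:394
  40:1334  41:1529  42:329  43:1734  44:1801  45:1047  46:1245  47:1735
Giant step factor: 2044^(-48) ≡ 1689 (mod 2221).
Scan 912·1689^i mod 2221 for i = 0, 1, …:
  i=0: 912   i=1: 1215   i=2: 2152   i=3: 1172
  i=4: 597   i=5: 2220   i=6: 532   i=7: 1264
  i=8: 515   i=9: 1424     …   i=27: 550
  i=28: 572
Match at i=28, j=6: a = 28·48 + 6 = 1350.

1350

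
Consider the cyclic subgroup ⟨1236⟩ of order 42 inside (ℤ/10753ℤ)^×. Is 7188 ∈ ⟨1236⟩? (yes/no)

7188 ∈ ⟨1236⟩ iff 7188^42 ≡ 1 (mod 10753), since |⟨1236⟩| = 42.
7188^42 mod 10753 = 1917.
Since 1917 ≠ 1, 7188 does not lie in the subgroup.

no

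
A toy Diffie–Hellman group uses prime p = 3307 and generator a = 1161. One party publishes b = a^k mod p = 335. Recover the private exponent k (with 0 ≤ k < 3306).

1332

Baby-step giant-step with m = ceil(sqrt(3306)) = 58.
Baby table (1161^j mod 3307 for j=0..57):
  0:1  1:1161  2:1972  3:1048  4:3059  5:3088  6:380  7:1349
  8:1978  9:1400  10:1663  11:2762  12:2199  13:35  14:951  15:2880
  16:303  17:1241  18:2256  19:72  20:917  21:3090  22:2702  23:1986
  24:767  25:904  26:1225  27:215  28:1590  29:684  30:444  31:2899
  32:2520  33:2332  34:2326  35:1974  36:63  37:389  38:1877  39:3191
  40:911  41:2738  42:791  43:2312  44:2255  45:2218  46:2252  47:2042
  48:2950  49:2205  50:387  51:2862  52:2554  53:2122  54:3234  55:1229
  56:1552  57:2864
Giant step factor: 1161^(-58) ≡ 1585 (mod 3307).
Scan 335·1585^i mod 3307 for i = 0, 1, …:
  i=0: 335   i=1: 1855   i=2: 252   i=3: 2580
  i=4: 1848   i=5: 2385   i=6: 324   i=7: 955
  i=8: 2376   i=9: 2594     …   i=21: 1136
  i=22: 1552
Match at i=22, j=56: k = 22·58 + 56 = 1332.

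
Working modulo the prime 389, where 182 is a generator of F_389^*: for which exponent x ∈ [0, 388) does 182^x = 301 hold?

245

Baby-step giant-step with m = ceil(sqrt(388)) = 20.
Baby table (182^j mod 389 for j=0..19):
  0:1  1:182  2:59  3:235  4:369  5:250  6:376  7:357
  8:11  9:57  10:260  11:251  12:169  13:27  14:246  15:37
  16:121  17:238  18:137  19:38
Giant step factor: 182^(-20) ≡ 294 (mod 389).
Scan 301·294^i mod 389 for i = 0, 1, …:
  i=0: 301   i=1: 191   i=2: 138   i=3: 116
  i=4: 261   i=5: 101   i=6: 130   i=7: 98
  i=8: 26   i=9: 253   i=10: 83   i=11: 284
  i=12: 250
Match at i=12, j=5: x = 12·20 + 5 = 245.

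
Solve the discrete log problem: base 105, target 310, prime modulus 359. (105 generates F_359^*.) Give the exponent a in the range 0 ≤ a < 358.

233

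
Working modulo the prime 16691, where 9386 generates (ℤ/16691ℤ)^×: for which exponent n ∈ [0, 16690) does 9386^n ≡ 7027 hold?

Baby-step giant-step with m = ceil(sqrt(16690)) = 130.
Baby table (9386^j mod 16691 for j=0..129):
  0:1  1:9386  2:1898  3:5331  4:13839  5:3492  6:11479  7:1489
  8:5387  9:5343  10:9634  11:9577  12:8687  13:647  14:13909  15:9563
  16:10811  17:7457  18:6039  19:16109  20:11996  21:13661  22:1884  23:7455
  24:3958  25:12313  26:1334  27:2674  28:11591  29:1188  30:980  31:1539
  32:7339  33:97  34:9128  35:505  36:16377  37:7103  38:4904  39:11857
  40:10905  41:5118  42:850  43:16493  44:10964  45:8089  46:12686  47:13893
  48:9606  49:13825  50:5616  51:1598  52:10310  53:11933  54:6528  55:15838
  56:5422  57:33  58:9300  59:12561  60:9013  61:6030  62:15090  63:11605
  64:15755  65:10861  66:9409  67:793  68:15603  69:2924  70:4660  71:8340
  72:15141  73:6252  74:12407  75:15686  76:14176  77:11975  78:156  79:12099
  80:12341  81:13777  82:5745  83:10640  84:4787  85:15301  86:5822  87:15649
  88:714  89:8513  90:3201  91:786  92:16665  93:6329  94:725  95:11613
  96:7388  97:9354  98:1984  99:11359  100:10157  101:11301  102:16572  103:1363
  104:7812  105:16560  106:5568  107:1727  108:2661  109:6410  110:9896  111:15132
  112:5233  113:12016  114:1089  115:6462  116:13929  117:13682  118:15389  119:13931
  120:15763  121:2494  122:7902  123:10059  124:9478  125:14169  126:13037  127:3561
  128:8164  129:15614
Giant step factor: 9386^(-130) ≡ 701 (mod 16691).
Scan 7027·701^i mod 16691 for i = 0, 1, …:
  i=0: 7027   i=1: 2082   i=2: 7365   i=3: 5346
  i=4: 8762   i=5: 16565   i=6: 11820   i=7: 7084
  i=8: 8657   i=9: 9724     …   i=42: 2639
  i=43: 13929
Match at i=43, j=116: n = 43·130 + 116 = 5706.

5706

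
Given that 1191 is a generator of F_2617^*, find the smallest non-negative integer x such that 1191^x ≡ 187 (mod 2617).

2135

Baby-step giant-step with m = ceil(sqrt(2616)) = 52.
Baby table (1191^j mod 2617 for j=0..51):
  0:1  1:1191  2:67  3:1287  4:1872  5:2485  6:2425  7:1624
  8:221  9:1511  10:1722  11:1791  12:226  13:2232  14:2057  15:375
  16:1735  17:1572  18:1097  19:644  20:223  21:1276  22:1856  23:1748
  24:1353  25:1968  26:1673  27:1006  28:2177  29:1977  30:1924  31:1609
  32:675  33:506  34:736  35:2498  36:2206  37:2495  38:1250  39:2294
  40:6  41:1912  42:402  43:2488  44:764  45:1825  46:1465  47:1893
  48:1326  49:1215  50:2481  51:278
Giant step factor: 1191^(-52) ≡ 2314 (mod 2617).
Scan 187·2314^i mod 2617 for i = 0, 1, …:
  i=0: 187   i=1: 913   i=2: 763   i=3: 1724
  i=4: 1028   i=5: 2556   i=6: 164   i=7: 31
  i=8: 1075   i=9: 1400     …   i=40: 2250
  i=41: 1287
Match at i=41, j=3: x = 41·52 + 3 = 2135.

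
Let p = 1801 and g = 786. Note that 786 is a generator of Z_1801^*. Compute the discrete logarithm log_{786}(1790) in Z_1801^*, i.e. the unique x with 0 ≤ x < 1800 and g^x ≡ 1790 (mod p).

Baby-step giant-step with m = ceil(sqrt(1800)) = 43.
Baby table (786^j mod 1801 for j=0..42):
  0:1  1:786  2:53  3:235  4:1008  5:1649  6:1195  7:949
  8:300  9:1670  10:1492  11:261  12:1633  13:1226  14:101  15:142
  16:1751  17:322  18:952  19:857  20:28  21:396  22:1484  23:1177
  24:1209  25:1147  26:1042  27:1358  28:1196  29:1735  30:353  31:104
  32:699  33:109  34:1027  35:374  36:401  37:11  38:1442  39:583
  40:784  41:282  42:129
Giant step factor: 786^(-43) ≡ 626 (mod 1801).
Scan 1790·626^i mod 1801 for i = 0, 1, …:
  i=0: 1790   i=1: 318   i=2: 958   i=3: 1776
  i=4: 559   i=5: 540   i=6: 1253   i=7: 943
  i=8: 1391   i=9: 883     …   i=20: 1420
  i=21: 1027
Match at i=21, j=34: x = 21·43 + 34 = 937.

937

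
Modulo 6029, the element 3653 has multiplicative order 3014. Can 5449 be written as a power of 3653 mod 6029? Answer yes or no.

no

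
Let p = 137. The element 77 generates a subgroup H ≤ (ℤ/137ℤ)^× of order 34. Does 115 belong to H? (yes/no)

115 ∈ ⟨77⟩ iff 115^34 ≡ 1 (mod 137), since |⟨77⟩| = 34.
115^34 mod 137 = 1.
Since 1 = 1, 115 lies in the subgroup.

yes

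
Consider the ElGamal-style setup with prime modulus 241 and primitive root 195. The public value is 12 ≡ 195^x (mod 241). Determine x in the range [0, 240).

46

Baby-step giant-step with m = ceil(sqrt(240)) = 16.
Baby table (195^j mod 241 for j=0..15):
  0:1  1:195  2:188  3:28  4:158  5:203  6:61  7:86
  8:141  9:21  10:239  11:92  12:106  13:185  14:166  15:76
Giant step factor: 195^(-16) ≡ 160 (mod 241).
Scan 12·160^i mod 241 for i = 0, 1, …:
  i=0: 12   i=1: 233   i=2: 166
Match at i=2, j=14: x = 2·16 + 14 = 46.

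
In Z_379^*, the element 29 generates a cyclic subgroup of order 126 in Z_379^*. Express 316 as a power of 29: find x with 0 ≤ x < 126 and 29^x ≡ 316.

Baby-step giant-step with m = ceil(sqrt(126)) = 12.
Baby table (29^j mod 379 for j=0..11):
  0:1  1:29  2:83  3:133  4:67  5:48  6:255  7:194
  8:320  9:184  10:30  11:112
Giant step factor: 29^(-12) ≡ 93 (mod 379).
Scan 316·93^i mod 379 for i = 0, 1, …:
  i=0: 316   i=1: 205   i=2: 115   i=3: 83
Match at i=3, j=2: x = 3·12 + 2 = 38.

38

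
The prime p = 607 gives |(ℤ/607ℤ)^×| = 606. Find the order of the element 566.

606

The order of 566 must divide p − 1 = 606 = 2 · 3 · 101.
Divisors: 1, 2, 3, 6, 101, 202, 303, 606.
Check each in increasing order: 566^1 ≡ 566;  566^2 ≡ 467;  566^3 ≡ 277;  566^6 ≡ 247;  566^101 ≡ 211;  566^202 ≡ 210;  566^303 ≡ 606;  566^606 ≡ 1.
Smallest exponent giving 1 is 606.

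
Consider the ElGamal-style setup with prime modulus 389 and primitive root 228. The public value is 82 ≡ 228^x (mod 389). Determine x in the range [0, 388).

117

Baby-step giant-step with m = ceil(sqrt(388)) = 20.
Baby table (228^j mod 389 for j=0..19):
  0:1  1:228  2:247  3:300  4:325  5:190  6:141  7:250
  8:206  9:288  10:312  11:338  12:42  13:240  14:260  15:152
  16:35  17:200  18:87  19:386
Giant step factor: 228^(-20) ≡ 269 (mod 389).
Scan 82·269^i mod 389 for i = 0, 1, …:
  i=0: 82   i=1: 274   i=2: 185   i=3: 362
  i=4: 128   i=5: 200
Match at i=5, j=17: x = 5·20 + 17 = 117.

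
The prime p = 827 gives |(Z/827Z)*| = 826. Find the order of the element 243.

The order of 243 must divide p − 1 = 826 = 2 · 7 · 59.
Divisors: 1, 2, 7, 14, 59, 118, 413, 826.
Check each in increasing order: 243^1 ≡ 243;  243^2 ≡ 332;  243^7 ≡ 625;  243^14 ≡ 281;  243^59 ≡ 400;  243^118 ≡ 389;  243^413 ≡ 1.
Smallest exponent giving 1 is 413.

413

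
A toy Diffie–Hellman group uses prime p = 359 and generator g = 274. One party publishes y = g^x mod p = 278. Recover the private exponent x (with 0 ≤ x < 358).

353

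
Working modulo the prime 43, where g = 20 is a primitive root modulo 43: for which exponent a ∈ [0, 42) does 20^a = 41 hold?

24

Baby-step giant-step with m = ceil(sqrt(42)) = 7.
Baby table (20^j mod 43 for j=0..6):
  0:1  1:20  2:13  3:2  4:40  5:26  6:4
Giant step factor: 20^(-7) ≡ 7 (mod 43).
Scan 41·7^i mod 43 for i = 0, 1, …:
  i=0: 41   i=1: 29   i=2: 31   i=3: 2
Match at i=3, j=3: a = 3·7 + 3 = 24.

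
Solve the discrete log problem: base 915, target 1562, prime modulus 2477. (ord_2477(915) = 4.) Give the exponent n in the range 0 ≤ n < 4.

3

Successive powers of 915 modulo 2477:
  915^0=1  915^1=915  915^2=2476  915^3=1562
So 915^3 ≡ 1562 (mod 2477), giving n = 3.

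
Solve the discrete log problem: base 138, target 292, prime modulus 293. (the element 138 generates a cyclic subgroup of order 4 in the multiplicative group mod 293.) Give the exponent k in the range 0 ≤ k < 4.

2

Successive powers of 138 modulo 293:
  138^0=1  138^1=138  138^2=292
So 138^2 ≡ 292 (mod 293), giving k = 2.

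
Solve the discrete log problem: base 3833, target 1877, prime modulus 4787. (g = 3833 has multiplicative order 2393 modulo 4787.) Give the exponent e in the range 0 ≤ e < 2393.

Baby-step giant-step with m = ceil(sqrt(2393)) = 49.
Baby table (3833^j mod 4787 for j=0..48):
  0:1  1:3833  2:586  3:1035  4:3519  5:3348  6:3724  7:4045
  8:4179  9:805  10:2737  11:2604  12:237  13:3678  14:59  15:1158
  16:1065  17:3621  18:1780  19:1265  20:4301  21:4092  22:2424  23:4412
  24:3512  25:452  26:4409  27:1587  28:3481  29:1304  30:604  31:3011
  32:4493  33:2830  34:48  35:2078  36:4193  37:1810  38:1367  39:2733
  40:1633  41:2680  42:4325  43:344  44:2127  45:530  46:1802  47:4212
  48:2832
Giant step factor: 3833^(-49) ≡ 3302 (mod 4787).
Scan 1877·3302^i mod 4787 for i = 0, 1, …:
  i=0: 1877   i=1: 3476   i=2: 3313   i=3: 1231
  i=4: 599   i=5: 867   i=6: 208   i=7: 2275
  i=8: 1247   i=9: 774   i=10: 4277   i=11: 1004
  i=12: 2604
Match at i=12, j=11: e = 12·49 + 11 = 599.

599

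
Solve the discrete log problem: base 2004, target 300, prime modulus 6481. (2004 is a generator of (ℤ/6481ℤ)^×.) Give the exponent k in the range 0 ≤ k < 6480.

Baby-step giant-step with m = ceil(sqrt(6480)) = 81.
Baby table (2004^j mod 6481 for j=0..80):
  0:1  1:2004  2:4277  3:3226  4:3347  5:6034  6:5071  7:76
  8:3241  9:1002  10:5379  11:1613  12:4914  13:3017  14:5776  15:38
  16:4861  17:501  18:5930  19:4047  20:2457  21:4749  22:2888  23:19
  24:5671  25:3491  26:2965  27:5264  28:4469  29:5615  30:1444  31:3250
  32:6076  33:4986  34:4723  35:2632  36:5475  37:6048  38:722  39:1625
  40:3038  41:2493  42:5602  43:1316  44:5978  45:3024  46:361  47:4053
  48:1519  49:4487  50:2801  51:658  52:2989  53:1512  54:3421  55:5267
  56:4000  57:5484  58:4641  59:329  60:4735  61:756  62:4951  63:5874
  64:2000  65:2742  66:5561  67:3405  68:5608  69:378  70:5716  71:2937
  72:1000  73:1371  74:6021  75:4943  76:2804  77:189  78:2858  79:4709
  80:500
Giant step factor: 2004^(-81) ≡ 104 (mod 6481).
Scan 300·104^i mod 6481 for i = 0, 1, …:
  i=0: 300   i=1: 5276   i=2: 4300   i=3: 11
  i=4: 1144   i=5: 2318   i=6: 1275   i=7: 2980
  i=8: 5313   i=9: 1667     …   i=62: 2104
  i=63: 4943
Match at i=63, j=75: k = 63·81 + 75 = 5178.

5178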